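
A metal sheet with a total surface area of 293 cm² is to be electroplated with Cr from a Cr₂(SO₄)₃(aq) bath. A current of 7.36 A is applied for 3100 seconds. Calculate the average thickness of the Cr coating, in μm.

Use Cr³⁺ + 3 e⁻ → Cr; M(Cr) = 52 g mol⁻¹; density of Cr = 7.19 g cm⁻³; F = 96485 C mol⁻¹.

19.5 μm

Q = I·t = 7.360 × 3100.0 = 22820 C; n(e⁻) = 0.2365 mol.
n(Cr) = n(e⁻)/3 = 0.07882 mol, so m = 0.07882 × 52 = 4.099 g.
Volume = m/ρ = 4.099 / 7.19 = 0.5701 cm³.
Thickness = V/A = 0.5701 / 293 = 0.00195 cm = 19.5 μm.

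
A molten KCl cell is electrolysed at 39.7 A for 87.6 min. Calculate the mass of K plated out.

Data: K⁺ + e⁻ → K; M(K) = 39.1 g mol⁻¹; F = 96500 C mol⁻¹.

Q = I·t = 39.70 A × 5256.0 s = 208700 C.
n(e⁻) = Q/F = 208700 / 96500 = 2.162 mol.
K⁺ + e⁻ → K, so n(K) = n(e⁻)/1 = 2.162 mol.
m = n·M = 2.162 × 39.1 = 84.5 g.

84.5 g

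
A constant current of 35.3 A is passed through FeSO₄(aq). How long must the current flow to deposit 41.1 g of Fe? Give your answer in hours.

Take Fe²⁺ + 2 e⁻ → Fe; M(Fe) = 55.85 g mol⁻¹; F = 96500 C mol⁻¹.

n(Fe) = m/M = 41.1 / 55.85 = 0.7359 mol.
Each Fe atom requires 2 electrons, so n(e⁻) = 2 × 0.7359 = 1.472 mol.
Q = n(e⁻)·F = 1.472 × 96500 = 142000 C.
t = Q/I = 142000 / 35.30 A = 4023 s = 1.12 h.

1.12 h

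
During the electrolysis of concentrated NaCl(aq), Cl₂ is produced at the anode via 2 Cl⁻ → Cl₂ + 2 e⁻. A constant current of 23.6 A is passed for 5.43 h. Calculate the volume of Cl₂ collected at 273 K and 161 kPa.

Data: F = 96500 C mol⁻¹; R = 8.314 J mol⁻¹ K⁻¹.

33.7 L

Q = I·t = 23.60 A × 19548 s = 461300 C.
n(e⁻) = Q/F = 461300 / 96500 = 4.781 mol.
2 electrons are transferred per Cl₂ molecule, so n(Cl₂) = 4.781 / 2 = 2.390 mol.
V = nRT/P = (2.390 × 8.314 × 273) / (161 × 10³ Pa) = 0.0337 m³ = 33.7 L.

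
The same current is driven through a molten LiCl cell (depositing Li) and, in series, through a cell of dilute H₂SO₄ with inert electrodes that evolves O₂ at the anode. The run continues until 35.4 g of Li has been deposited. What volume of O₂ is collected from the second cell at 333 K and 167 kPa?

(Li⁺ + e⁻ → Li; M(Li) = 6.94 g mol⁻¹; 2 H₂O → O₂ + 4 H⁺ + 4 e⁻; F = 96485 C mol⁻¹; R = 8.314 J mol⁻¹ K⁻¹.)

21.1 L

n(Li) = 35.4 / 6.94 = 5.101 mol, so n(e⁻) = 1 × 5.101 = 5.101 mol.
The cells are in series, so the same 5.101 mol of electrons passes through the second cell.
2 H₂O → O₂ + 4 H⁺ + 4 e⁻ — 4 mol e⁻ per mol O₂, so n(O₂) = 5.101/4 = 1.275 mol.
V = nRT/P = (1.275 × 8.314 × 333) / (167 × 10³) = 0.0211 m³ = 21.1 L.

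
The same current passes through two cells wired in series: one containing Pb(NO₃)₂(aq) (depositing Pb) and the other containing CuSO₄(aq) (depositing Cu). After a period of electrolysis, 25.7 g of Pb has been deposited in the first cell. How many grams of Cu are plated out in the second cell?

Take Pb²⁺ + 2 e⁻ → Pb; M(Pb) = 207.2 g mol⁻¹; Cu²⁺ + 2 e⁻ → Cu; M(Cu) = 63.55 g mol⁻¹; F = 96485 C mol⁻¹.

7.88 g

n(Pb) = 25.7 / 207.2 = 0.1240 mol.
Since Pb²⁺ + 2 e⁻ → Pb, n(e⁻) passed = 2 × 0.1240 = 0.2481 mol.
Cells in series carry the same charge, so the same 0.2481 mol of electrons passes through cell 2.
Cu²⁺ + 2 e⁻ → Cu, so n(Cu) = 0.2481 / 2 = 0.1240 mol.
m(Cu) = 0.1240 × 63.55 = 7.88 g.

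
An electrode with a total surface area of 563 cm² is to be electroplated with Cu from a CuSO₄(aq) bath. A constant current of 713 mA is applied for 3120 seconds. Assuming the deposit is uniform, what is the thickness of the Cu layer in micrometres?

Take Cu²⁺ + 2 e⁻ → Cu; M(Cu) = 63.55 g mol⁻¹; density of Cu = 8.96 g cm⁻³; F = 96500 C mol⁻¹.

1.45 μm

Q = I·t = 0.7130 × 3120.0 = 2225 C; n(e⁻) = 0.02305 mol.
n(Cu) = n(e⁻)/2 = 0.01153 mol, so m = 0.01153 × 63.55 = 0.7325 g.
Volume = m/ρ = 0.7325 / 8.96 = 0.08175 cm³.
Thickness = V/A = 0.08175 / 563 = 1.45 × 10⁻⁴ cm = 1.45 μm.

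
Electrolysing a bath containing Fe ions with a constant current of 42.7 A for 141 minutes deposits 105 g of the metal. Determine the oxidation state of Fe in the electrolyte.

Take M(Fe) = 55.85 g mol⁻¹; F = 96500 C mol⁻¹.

+2

Q = I·t = 42.70 A × 8460.0 s = 361200 C, so n(e⁻) = 361200/96500 = 3.743 mol.
n(Fe) deposited = 105 / 55.85 = 1.880 mol.
Electrons per atom = n(e⁻)/n(Fe) = 3.743 / 1.880 = 1.99 ≈ 2, so the ion is Fe²⁺.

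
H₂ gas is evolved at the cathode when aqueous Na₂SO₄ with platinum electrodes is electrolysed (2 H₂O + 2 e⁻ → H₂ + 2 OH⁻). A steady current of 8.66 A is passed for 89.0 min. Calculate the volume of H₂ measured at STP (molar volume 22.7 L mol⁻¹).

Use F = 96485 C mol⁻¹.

5.44 L

Q = I·t = 8.660 A × 5340.0 s = 46240 C.
n(e⁻) = Q/F = 46240 / 96485 = 0.4793 mol.
2 electrons are transferred per H₂ molecule, so n(H₂) = 0.4793 / 2 = 0.2396 mol.
V = n × V_m = 0.2396 × 22.7 = 5.44 L.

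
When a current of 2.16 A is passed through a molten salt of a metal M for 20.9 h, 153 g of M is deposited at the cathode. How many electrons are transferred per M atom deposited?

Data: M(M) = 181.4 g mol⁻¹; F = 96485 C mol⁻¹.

Q = I·t = 2.160 A × 75240 s = 162500 C, so n(e⁻) = 162500/96485 = 1.684 mol.
n(M) deposited = 153 / 181.4 = 0.8434 mol.
Electrons per atom = n(e⁻)/n(M) = 1.684 / 0.8434 = 2.00 ≈ 2, so the ion is M²⁺.

2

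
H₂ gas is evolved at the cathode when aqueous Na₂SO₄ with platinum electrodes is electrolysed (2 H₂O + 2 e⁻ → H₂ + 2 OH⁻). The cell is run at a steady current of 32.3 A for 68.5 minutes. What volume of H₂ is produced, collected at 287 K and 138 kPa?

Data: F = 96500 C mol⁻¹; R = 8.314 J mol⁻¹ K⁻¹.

Q = I·t = 32.30 A × 4110.0 s = 132800 C.
n(e⁻) = Q/F = 132800 / 96500 = 1.376 mol.
2 electrons are transferred per H₂ molecule, so n(H₂) = 1.376 / 2 = 0.6878 mol.
V = nRT/P = (0.6878 × 8.314 × 287) / (138 × 10³ Pa) = 0.0119 m³ = 11.9 L.

11.9 L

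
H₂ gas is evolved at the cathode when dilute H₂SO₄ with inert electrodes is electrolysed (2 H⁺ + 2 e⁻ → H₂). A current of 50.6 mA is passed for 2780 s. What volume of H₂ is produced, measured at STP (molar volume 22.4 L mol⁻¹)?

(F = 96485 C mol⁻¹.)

Q = I·t = 0.05060 A × 2780.0 s = 140.7 C.
n(e⁻) = Q/F = 140.7 / 96485 = 0.001458 mol.
2 electrons are transferred per H₂ molecule, so n(H₂) = 0.001458 / 2 = 0.0007290 mol.
V = n × V_m = 0.0007290 × 22.4 = 0.0163 L.

0.0163 L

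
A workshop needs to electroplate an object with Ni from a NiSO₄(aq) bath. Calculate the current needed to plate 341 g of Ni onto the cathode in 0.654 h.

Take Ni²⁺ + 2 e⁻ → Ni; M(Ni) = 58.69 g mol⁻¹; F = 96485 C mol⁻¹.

n(Ni) = 341 / 58.69 = 5.810 mol.
n(e⁻) = 2 × 5.810 = 11.62 mol.
Q = n(e⁻)·F = 11.62 × 96485 = 1121000 C.
I = Q/t = 1121000 / 2354.4 s = 476 A.

476 A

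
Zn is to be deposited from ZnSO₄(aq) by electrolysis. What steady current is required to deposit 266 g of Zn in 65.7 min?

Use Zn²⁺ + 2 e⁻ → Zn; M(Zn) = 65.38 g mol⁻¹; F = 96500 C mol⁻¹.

199 A

n(Zn) = 266 / 65.38 = 4.069 mol.
n(e⁻) = 2 × 4.069 = 8.137 mol.
Q = n(e⁻)·F = 8.137 × 96500 = 785200 C.
I = Q/t = 785200 / 3942.0 s = 199 A.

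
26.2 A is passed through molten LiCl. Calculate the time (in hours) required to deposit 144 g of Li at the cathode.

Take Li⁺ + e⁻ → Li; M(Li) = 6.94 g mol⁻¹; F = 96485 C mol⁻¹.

n(Li) = m/M = 144 / 6.94 = 20.75 mol.
Each Li atom requires 1 electron, so n(e⁻) = 1 × 20.75 = 20.75 mol.
Q = n(e⁻)·F = 20.75 × 96485 = 2002000 C.
t = Q/I = 2002000 / 26.20 A = 76410 s = 21.2 h.

21.2 h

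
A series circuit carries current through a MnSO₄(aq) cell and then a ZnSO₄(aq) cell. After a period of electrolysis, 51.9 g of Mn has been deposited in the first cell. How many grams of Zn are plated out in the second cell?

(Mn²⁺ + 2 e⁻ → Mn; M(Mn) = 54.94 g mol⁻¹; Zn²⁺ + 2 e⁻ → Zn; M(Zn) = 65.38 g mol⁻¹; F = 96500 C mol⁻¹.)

61.8 g

n(Mn) = 51.9 / 54.94 = 0.9447 mol.
Since Mn²⁺ + 2 e⁻ → Mn, n(e⁻) passed = 2 × 0.9447 = 1.889 mol.
Cells in series carry the same charge, so the same 1.889 mol of electrons passes through cell 2.
Zn²⁺ + 2 e⁻ → Zn, so n(Zn) = 1.889 / 2 = 0.9447 mol.
m(Zn) = 0.9447 × 65.38 = 61.8 g.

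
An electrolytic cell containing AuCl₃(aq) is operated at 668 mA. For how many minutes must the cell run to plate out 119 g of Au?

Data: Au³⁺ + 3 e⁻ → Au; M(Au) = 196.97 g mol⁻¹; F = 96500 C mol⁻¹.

n(Au) = m/M = 119 / 196.97 = 0.6042 mol.
Each Au atom requires 3 electrons, so n(e⁻) = 3 × 0.6042 = 1.812 mol.
Q = n(e⁻)·F = 1.812 × 96500 = 174900 C.
t = Q/I = 174900 / 0.6680 A = 261800 s = 4360 min.

4360 min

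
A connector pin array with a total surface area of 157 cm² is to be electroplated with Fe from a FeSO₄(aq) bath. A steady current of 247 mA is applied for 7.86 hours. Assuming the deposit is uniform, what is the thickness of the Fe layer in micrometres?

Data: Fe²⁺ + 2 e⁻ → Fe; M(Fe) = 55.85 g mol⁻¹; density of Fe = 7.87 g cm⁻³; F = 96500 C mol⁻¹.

16.4 μm

Q = I·t = 0.2470 × 28296 = 6989 C; n(e⁻) = 0.07243 mol.
n(Fe) = n(e⁻)/2 = 0.03621 mol, so m = 0.03621 × 55.85 = 2.022 g.
Volume = m/ρ = 2.022 / 7.87 = 0.2570 cm³.
Thickness = V/A = 0.2570 / 157 = 0.00164 cm = 16.4 μm.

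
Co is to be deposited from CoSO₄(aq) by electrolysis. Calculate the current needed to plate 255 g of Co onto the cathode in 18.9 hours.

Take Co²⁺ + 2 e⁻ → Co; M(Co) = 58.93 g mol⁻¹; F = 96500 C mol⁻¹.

12.3 A

n(Co) = 255 / 58.93 = 4.327 mol.
n(e⁻) = 2 × 4.327 = 8.654 mol.
Q = n(e⁻)·F = 8.654 × 96500 = 835100 C.
I = Q/t = 835100 / 68040 s = 12.3 A.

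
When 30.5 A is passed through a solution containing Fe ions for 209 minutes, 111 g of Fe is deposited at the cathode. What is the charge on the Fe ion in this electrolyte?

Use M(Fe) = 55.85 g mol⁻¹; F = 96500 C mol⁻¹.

+2

Q = I·t = 30.50 A × 12540 s = 382500 C, so n(e⁻) = 382500/96500 = 3.963 mol.
n(Fe) deposited = 111 / 55.85 = 1.987 mol.
Electrons per atom = n(e⁻)/n(Fe) = 3.963 / 1.987 = 1.99 ≈ 2, so the ion is Fe²⁺.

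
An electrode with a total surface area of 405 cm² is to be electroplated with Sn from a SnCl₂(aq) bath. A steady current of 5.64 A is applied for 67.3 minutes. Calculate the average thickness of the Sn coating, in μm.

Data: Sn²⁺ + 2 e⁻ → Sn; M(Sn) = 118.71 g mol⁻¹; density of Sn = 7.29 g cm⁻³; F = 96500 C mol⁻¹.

47.4 μm

Q = I·t = 5.640 × 4038.0 = 22770 C; n(e⁻) = 0.2360 mol.
n(Sn) = n(e⁻)/2 = 0.1180 mol, so m = 0.1180 × 118.71 = 14.01 g.
Volume = m/ρ = 14.01 / 7.29 = 1.922 cm³.
Thickness = V/A = 1.922 / 405 = 0.00474 cm = 47.4 μm.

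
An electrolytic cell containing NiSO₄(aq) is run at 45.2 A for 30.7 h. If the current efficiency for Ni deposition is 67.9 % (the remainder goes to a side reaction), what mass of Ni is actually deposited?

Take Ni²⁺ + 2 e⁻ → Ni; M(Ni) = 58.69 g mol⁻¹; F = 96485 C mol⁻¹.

Q = I·t = 45.20 × 110520 = 4996000 C.
n(e⁻) = 4996000/96485 = 51.77 mol; theoretically n(Ni) = 51.77/2 = 25.89 mol, m_theo = 1519 g.
At 67.9 % efficiency, m_actual = 0.679 × 1519 = 1030 g.

1030 g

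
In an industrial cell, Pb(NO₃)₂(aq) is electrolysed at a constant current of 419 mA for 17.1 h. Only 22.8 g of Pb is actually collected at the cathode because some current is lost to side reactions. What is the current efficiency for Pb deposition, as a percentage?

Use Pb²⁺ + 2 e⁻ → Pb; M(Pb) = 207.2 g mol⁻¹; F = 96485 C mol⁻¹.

82.3 %

Q = I·t = 0.4190 × 61560 = 25790 C; n(e⁻) = 25790/96485 = 0.2673 mol.
Theoretical n(Pb) = n(e⁻)/2 = 0.1337 mol, i.e. m_theo = 0.1337 × 207.2 = 27.70 g.
Efficiency = m_actual / m_theo = 22.8 / 27.70 = 82.3 %.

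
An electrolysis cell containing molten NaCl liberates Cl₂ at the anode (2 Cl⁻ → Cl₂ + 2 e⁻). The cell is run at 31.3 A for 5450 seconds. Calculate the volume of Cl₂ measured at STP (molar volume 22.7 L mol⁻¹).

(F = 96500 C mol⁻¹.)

Q = I·t = 31.30 A × 5450.0 s = 170600 C.
n(e⁻) = Q/F = 170600 / 96500 = 1.768 mol.
2 electrons are transferred per Cl₂ molecule, so n(Cl₂) = 1.768 / 2 = 0.8839 mol.
V = n × V_m = 0.8839 × 22.7 = 20.1 L.

20.1 L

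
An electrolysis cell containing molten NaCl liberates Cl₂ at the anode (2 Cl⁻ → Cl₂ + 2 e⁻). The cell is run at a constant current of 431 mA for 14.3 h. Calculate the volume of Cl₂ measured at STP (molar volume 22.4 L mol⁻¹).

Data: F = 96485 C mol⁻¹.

2.58 L

Q = I·t = 0.4310 A × 51480 s = 22190 C.
n(e⁻) = Q/F = 22190 / 96485 = 0.2300 mol.
2 electrons are transferred per Cl₂ molecule, so n(Cl₂) = 0.2300 / 2 = 0.1150 mol.
V = n × V_m = 0.1150 × 22.4 = 2.58 L.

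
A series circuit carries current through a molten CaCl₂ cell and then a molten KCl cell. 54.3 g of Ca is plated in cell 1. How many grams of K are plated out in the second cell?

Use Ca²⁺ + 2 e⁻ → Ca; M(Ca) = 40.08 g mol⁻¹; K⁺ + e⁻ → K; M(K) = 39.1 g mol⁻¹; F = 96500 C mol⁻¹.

106 g

n(Ca) = 54.3 / 40.08 = 1.355 mol.
Since Ca²⁺ + 2 e⁻ → Ca, n(e⁻) passed = 2 × 1.355 = 2.710 mol.
Cells in series carry the same charge, so the same 2.710 mol of electrons passes through cell 2.
K⁺ + e⁻ → K, so n(K) = 2.710 / 1 = 2.710 mol.
m(K) = 2.710 × 39.1 = 106 g.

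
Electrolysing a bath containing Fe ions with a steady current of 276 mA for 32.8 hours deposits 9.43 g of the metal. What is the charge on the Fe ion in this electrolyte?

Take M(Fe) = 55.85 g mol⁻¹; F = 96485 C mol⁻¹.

Q = I·t = 0.2760 A × 118080 s = 32590 C, so n(e⁻) = 32590/96485 = 0.3378 mol.
n(Fe) deposited = 9.43 / 55.85 = 0.1688 mol.
Electrons per atom = n(e⁻)/n(Fe) = 0.3378 / 0.1688 = 2.00 ≈ 2, so the ion is Fe²⁺.

+2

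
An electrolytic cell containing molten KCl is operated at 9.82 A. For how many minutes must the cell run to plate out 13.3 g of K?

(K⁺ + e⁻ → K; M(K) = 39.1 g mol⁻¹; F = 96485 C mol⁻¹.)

n(K) = m/M = 13.3 / 39.1 = 0.3402 mol.
Each K atom requires 1 electron, so n(e⁻) = 1 × 0.3402 = 0.3402 mol.
Q = n(e⁻)·F = 0.3402 × 96485 = 32820 C.
t = Q/I = 32820 / 9.820 A = 3342 s = 55.7 min.

55.7 min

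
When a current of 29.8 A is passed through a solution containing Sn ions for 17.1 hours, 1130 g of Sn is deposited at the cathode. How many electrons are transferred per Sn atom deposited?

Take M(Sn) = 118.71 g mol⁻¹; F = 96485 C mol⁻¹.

2

Q = I·t = 29.80 A × 61560 s = 1834000 C, so n(e⁻) = 1834000/96485 = 19.01 mol.
n(Sn) deposited = 1130 / 118.71 = 9.519 mol.
Electrons per atom = n(e⁻)/n(Sn) = 19.01 / 9.519 = 2.00 ≈ 2, so the ion is Sn²⁺.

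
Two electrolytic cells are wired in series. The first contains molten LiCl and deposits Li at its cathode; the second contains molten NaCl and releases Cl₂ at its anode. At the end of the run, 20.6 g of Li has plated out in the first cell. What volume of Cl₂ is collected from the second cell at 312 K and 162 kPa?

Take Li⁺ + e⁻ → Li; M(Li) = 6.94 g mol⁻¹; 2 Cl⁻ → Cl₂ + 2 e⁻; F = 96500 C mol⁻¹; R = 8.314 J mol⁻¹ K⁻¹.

n(Li) = 20.6 / 6.94 = 2.968 mol, so n(e⁻) = 1 × 2.968 = 2.968 mol.
The cells are in series, so the same 2.968 mol of electrons passes through the second cell.
2 Cl⁻ → Cl₂ + 2 e⁻ — 2 mol e⁻ per mol Cl₂, so n(Cl₂) = 2.968/2 = 1.484 mol.
V = nRT/P = (1.484 × 8.314 × 312) / (162 × 10³) = 0.0238 m³ = 23.8 L.

23.8 L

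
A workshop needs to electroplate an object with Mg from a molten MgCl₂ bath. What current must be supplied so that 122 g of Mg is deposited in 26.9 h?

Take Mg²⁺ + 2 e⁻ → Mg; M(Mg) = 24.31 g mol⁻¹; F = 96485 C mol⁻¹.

n(Mg) = 122 / 24.31 = 5.019 mol.
n(e⁻) = 2 × 5.019 = 10.04 mol.
Q = n(e⁻)·F = 10.04 × 96485 = 968400 C.
I = Q/t = 968400 / 96840 s = 10.0 A.

10.0 A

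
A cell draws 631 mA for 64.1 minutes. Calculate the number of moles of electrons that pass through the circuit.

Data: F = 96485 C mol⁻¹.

Q = I·t = 0.6310 A × 3846.0 s = 2427 C.
n(e⁻) = Q/F = 2427 / 96485 = 0.0252 mol.

0.0252 mol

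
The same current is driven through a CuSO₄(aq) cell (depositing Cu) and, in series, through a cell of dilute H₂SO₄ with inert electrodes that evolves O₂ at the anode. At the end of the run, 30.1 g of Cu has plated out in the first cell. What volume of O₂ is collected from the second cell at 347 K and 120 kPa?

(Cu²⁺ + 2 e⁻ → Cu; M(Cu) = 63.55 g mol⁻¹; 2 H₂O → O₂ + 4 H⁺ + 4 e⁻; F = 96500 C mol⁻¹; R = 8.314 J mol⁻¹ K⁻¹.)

n(Cu) = 30.1 / 63.55 = 0.4736 mol, so n(e⁻) = 2 × 0.4736 = 0.9473 mol.
The cells are in series, so the same 0.9473 mol of electrons passes through the second cell.
2 H₂O → O₂ + 4 H⁺ + 4 e⁻ — 4 mol e⁻ per mol O₂, so n(O₂) = 0.9473/4 = 0.2368 mol.
V = nRT/P = (0.2368 × 8.314 × 347) / (120 × 10³) = 0.00569 m³ = 5.69 L.

5.69 L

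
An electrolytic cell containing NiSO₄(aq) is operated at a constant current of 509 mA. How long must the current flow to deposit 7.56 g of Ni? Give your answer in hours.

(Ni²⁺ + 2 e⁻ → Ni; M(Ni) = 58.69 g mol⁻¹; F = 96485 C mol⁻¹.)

n(Ni) = m/M = 7.56 / 58.69 = 0.1288 mol.
Each Ni atom requires 2 electrons, so n(e⁻) = 2 × 0.1288 = 0.2576 mol.
Q = n(e⁻)·F = 0.2576 × 96485 = 24860 C.
t = Q/I = 24860 / 0.5090 A = 48830 s = 13.6 h.

13.6 h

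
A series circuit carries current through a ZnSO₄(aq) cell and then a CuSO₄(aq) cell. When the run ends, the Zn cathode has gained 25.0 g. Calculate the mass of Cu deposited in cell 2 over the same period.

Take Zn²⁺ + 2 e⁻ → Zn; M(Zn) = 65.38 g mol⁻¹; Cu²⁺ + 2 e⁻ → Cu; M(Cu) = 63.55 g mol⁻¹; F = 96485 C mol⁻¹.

24.3 g

n(Zn) = 25.0 / 65.38 = 0.3824 mol.
Since Zn²⁺ + 2 e⁻ → Zn, n(e⁻) passed = 2 × 0.3824 = 0.7648 mol.
Cells in series carry the same charge, so the same 0.7648 mol of electrons passes through cell 2.
Cu²⁺ + 2 e⁻ → Cu, so n(Cu) = 0.7648 / 2 = 0.3824 mol.
m(Cu) = 0.3824 × 63.55 = 24.3 g.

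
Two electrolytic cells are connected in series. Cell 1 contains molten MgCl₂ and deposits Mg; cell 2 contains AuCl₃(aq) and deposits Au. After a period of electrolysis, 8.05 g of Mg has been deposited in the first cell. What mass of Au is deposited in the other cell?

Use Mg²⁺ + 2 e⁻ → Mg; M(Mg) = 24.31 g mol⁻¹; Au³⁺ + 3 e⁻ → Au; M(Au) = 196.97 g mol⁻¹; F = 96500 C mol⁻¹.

n(Mg) = 8.05 / 24.31 = 0.3311 mol.
Since Mg²⁺ + 2 e⁻ → Mg, n(e⁻) passed = 2 × 0.3311 = 0.6623 mol.
Cells in series carry the same charge, so the same 0.6623 mol of electrons passes through cell 2.
Au³⁺ + 3 e⁻ → Au, so n(Au) = 0.6623 / 3 = 0.2208 mol.
m(Au) = 0.2208 × 196.97 = 43.5 g.

43.5 g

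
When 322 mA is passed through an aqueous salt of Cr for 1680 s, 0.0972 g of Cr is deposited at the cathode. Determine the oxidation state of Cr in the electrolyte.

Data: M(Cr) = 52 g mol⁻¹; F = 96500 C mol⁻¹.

+3

Q = I·t = 0.3220 A × 1680.0 s = 541.0 C, so n(e⁻) = 541.0/96500 = 0.005606 mol.
n(Cr) deposited = 0.0972 / 52 = 0.001869 mol.
Electrons per atom = n(e⁻)/n(Cr) = 0.005606 / 0.001869 = 3.00 ≈ 3, so the ion is Cr³⁺.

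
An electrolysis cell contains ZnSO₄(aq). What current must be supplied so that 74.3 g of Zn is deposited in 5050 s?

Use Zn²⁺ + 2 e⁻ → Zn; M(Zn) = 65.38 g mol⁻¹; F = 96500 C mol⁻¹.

n(Zn) = 74.3 / 65.38 = 1.136 mol.
n(e⁻) = 2 × 1.136 = 2.273 mol.
Q = n(e⁻)·F = 2.273 × 96500 = 219300 C.
I = Q/t = 219300 / 5050.0 s = 43.4 A.

43.4 A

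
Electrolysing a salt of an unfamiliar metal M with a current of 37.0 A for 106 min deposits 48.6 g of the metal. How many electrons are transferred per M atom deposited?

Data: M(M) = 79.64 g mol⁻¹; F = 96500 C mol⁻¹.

4

Q = I·t = 37.00 A × 6360.0 s = 235300 C, so n(e⁻) = 235300/96500 = 2.439 mol.
n(M) deposited = 48.6 / 79.64 = 0.6102 mol.
Electrons per atom = n(e⁻)/n(M) = 2.439 / 0.6102 = 4.00 ≈ 4, so the ion is M⁴⁺.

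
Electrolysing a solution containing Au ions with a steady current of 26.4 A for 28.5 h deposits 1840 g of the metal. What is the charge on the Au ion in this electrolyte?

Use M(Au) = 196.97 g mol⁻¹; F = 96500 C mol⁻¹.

+3

Q = I·t = 26.40 A × 102600 s = 2709000 C, so n(e⁻) = 2709000/96500 = 28.07 mol.
n(Au) deposited = 1840 / 196.97 = 9.342 mol.
Electrons per atom = n(e⁻)/n(Au) = 28.07 / 9.342 = 3.00 ≈ 3, so the ion is Au³⁺.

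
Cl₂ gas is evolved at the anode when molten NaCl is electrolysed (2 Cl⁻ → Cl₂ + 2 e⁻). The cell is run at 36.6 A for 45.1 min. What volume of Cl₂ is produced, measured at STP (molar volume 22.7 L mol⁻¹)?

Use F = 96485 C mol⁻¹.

11.7 L

Q = I·t = 36.60 A × 2706.0 s = 99040 C.
n(e⁻) = Q/F = 99040 / 96485 = 1.026 mol.
2 electrons are transferred per Cl₂ molecule, so n(Cl₂) = 1.026 / 2 = 0.5132 mol.
V = n × V_m = 0.5132 × 22.7 = 11.7 L.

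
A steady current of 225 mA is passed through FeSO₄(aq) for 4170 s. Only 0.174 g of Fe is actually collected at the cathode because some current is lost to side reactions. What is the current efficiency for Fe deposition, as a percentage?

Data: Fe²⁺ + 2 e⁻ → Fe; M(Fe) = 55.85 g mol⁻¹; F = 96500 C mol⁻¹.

64.1 %

Q = I·t = 0.2250 × 4170.0 = 938.2 C; n(e⁻) = 938.2/96500 = 0.009723 mol.
Theoretical n(Fe) = n(e⁻)/2 = 0.004861 mol, i.e. m_theo = 0.004861 × 55.85 = 0.2715 g.
Efficiency = m_actual / m_theo = 0.174 / 0.2715 = 64.1 %.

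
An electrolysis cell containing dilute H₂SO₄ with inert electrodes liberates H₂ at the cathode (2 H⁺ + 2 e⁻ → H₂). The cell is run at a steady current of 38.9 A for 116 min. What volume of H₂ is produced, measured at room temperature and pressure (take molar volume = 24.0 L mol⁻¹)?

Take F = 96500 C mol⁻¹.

Q = I·t = 38.90 A × 6960.0 s = 270700 C.
n(e⁻) = Q/F = 270700 / 96500 = 2.806 mol.
2 electrons are transferred per H₂ molecule, so n(H₂) = 2.806 / 2 = 1.403 mol.
V = n × V_m = 1.403 × 24.0 = 33.7 L.

33.7 L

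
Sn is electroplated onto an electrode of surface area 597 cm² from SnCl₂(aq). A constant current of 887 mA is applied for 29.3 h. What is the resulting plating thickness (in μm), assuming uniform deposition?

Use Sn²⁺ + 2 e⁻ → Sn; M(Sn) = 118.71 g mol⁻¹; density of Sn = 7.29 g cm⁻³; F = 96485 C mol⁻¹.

Q = I·t = 0.8870 × 105480 = 93560 C; n(e⁻) = 0.9697 mol.
n(Sn) = n(e⁻)/2 = 0.4848 mol, so m = 0.4848 × 118.71 = 57.56 g.
Volume = m/ρ = 57.56 / 7.29 = 7.895 cm³.
Thickness = V/A = 7.895 / 597 = 0.0132 cm = 132 μm.

132 μm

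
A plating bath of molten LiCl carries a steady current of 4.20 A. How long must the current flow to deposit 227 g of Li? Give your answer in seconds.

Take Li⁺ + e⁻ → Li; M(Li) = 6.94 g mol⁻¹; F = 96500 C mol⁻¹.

7.52 × 10⁵ s

n(Li) = m/M = 227 / 6.94 = 32.71 mol.
Each Li atom requires 1 electron, so n(e⁻) = 1 × 32.71 = 32.71 mol.
Q = n(e⁻)·F = 32.71 × 96500 = 3156000 C.
t = Q/I = 3156000 / 4.200 A = 751500 s.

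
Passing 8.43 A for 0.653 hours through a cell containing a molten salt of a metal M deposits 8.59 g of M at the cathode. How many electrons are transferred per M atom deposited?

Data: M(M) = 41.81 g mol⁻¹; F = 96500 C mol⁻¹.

1

Q = I·t = 8.430 A × 2350.8 s = 19820 C, so n(e⁻) = 19820/96500 = 0.2054 mol.
n(M) deposited = 8.59 / 41.81 = 0.2055 mol.
Electrons per atom = n(e⁻)/n(M) = 0.2054 / 0.2055 = 1.00 ≈ 1, so the ion is M⁺.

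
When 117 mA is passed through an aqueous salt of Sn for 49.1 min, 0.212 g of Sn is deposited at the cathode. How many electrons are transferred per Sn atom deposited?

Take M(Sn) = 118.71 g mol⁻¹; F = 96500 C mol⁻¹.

Q = I·t = 0.1170 A × 2946.0 s = 344.7 C, so n(e⁻) = 344.7/96500 = 0.003572 mol.
n(Sn) deposited = 0.212 / 118.71 = 0.001786 mol.
Electrons per atom = n(e⁻)/n(Sn) = 0.003572 / 0.001786 = 2.00 ≈ 2, so the ion is Sn²⁺.

2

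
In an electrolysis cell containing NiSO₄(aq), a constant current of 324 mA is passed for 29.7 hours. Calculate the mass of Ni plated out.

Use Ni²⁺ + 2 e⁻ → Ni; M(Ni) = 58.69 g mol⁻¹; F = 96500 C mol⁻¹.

10.5 g

Q = I·t = 0.3240 A × 106920 s = 34640 C.
n(e⁻) = Q/F = 34640 / 96500 = 0.3590 mol.
Ni²⁺ + 2 e⁻ → Ni, so n(Ni) = n(e⁻)/2 = 0.1795 mol.
m = n·M = 0.1795 × 58.69 = 10.5 g.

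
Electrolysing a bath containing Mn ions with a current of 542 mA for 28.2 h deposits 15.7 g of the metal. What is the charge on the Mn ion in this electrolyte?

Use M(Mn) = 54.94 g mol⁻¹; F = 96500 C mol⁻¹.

Q = I·t = 0.5420 A × 101520 s = 55020 C, so n(e⁻) = 55020/96500 = 0.5702 mol.
n(Mn) deposited = 15.7 / 54.94 = 0.2858 mol.
Electrons per atom = n(e⁻)/n(Mn) = 0.5702 / 0.2858 = 2.00 ≈ 2, so the ion is Mn²⁺.

+2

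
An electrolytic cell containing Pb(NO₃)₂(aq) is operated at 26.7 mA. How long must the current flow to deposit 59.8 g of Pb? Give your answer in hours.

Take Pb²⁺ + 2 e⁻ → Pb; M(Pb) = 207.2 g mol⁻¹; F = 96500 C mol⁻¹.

n(Pb) = m/M = 59.8 / 207.2 = 0.2886 mol.
Each Pb atom requires 2 electrons, so n(e⁻) = 2 × 0.2886 = 0.5772 mol.
Q = n(e⁻)·F = 0.5772 × 96500 = 55700 C.
t = Q/I = 55700 / 0.02670 A = 2086000 s = 580 h.

580 h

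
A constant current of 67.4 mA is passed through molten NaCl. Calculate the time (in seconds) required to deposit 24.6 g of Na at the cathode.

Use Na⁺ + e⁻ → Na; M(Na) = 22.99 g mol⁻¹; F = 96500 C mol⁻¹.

1.53 × 10⁶ s

n(Na) = m/M = 24.6 / 22.99 = 1.070 mol.
Each Na atom requires 1 electron, so n(e⁻) = 1 × 1.070 = 1.070 mol.
Q = n(e⁻)·F = 1.070 × 96500 = 103300 C.
t = Q/I = 103300 / 0.06740 A = 1532000 s.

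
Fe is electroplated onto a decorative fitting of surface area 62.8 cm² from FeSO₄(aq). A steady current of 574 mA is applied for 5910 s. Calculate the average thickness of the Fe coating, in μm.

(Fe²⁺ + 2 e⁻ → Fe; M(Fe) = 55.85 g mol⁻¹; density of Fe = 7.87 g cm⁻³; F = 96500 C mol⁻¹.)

Q = I·t = 0.5740 × 5910.0 = 3392 C; n(e⁻) = 0.03515 mol.
n(Fe) = n(e⁻)/2 = 0.01758 mol, so m = 0.01758 × 55.85 = 0.9817 g.
Volume = m/ρ = 0.9817 / 7.87 = 0.1247 cm³.
Thickness = V/A = 0.1247 / 62.8 = 0.00199 cm = 19.9 μm.

19.9 μm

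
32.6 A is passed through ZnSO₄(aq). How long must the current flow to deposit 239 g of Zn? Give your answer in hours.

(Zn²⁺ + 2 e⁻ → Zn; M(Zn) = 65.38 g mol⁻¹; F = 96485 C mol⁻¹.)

6.01 h

n(Zn) = m/M = 239 / 65.38 = 3.656 mol.
Each Zn atom requires 2 electrons, so n(e⁻) = 2 × 3.656 = 7.311 mol.
Q = n(e⁻)·F = 7.311 × 96485 = 705400 C.
t = Q/I = 705400 / 32.60 A = 21640 s = 6.01 h.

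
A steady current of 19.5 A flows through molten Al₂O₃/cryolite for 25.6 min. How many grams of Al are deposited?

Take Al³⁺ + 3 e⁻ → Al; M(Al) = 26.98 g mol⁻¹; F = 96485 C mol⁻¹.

Q = I·t = 19.50 A × 1536.0 s = 29950 C.
n(e⁻) = Q/F = 29950 / 96485 = 0.3104 mol.
Al³⁺ + 3 e⁻ → Al, so n(Al) = n(e⁻)/3 = 0.1035 mol.
m = n·M = 0.1035 × 26.98 = 2.79 g.

2.79 g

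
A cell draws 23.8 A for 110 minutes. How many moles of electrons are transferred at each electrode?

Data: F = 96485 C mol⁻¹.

Q = I·t = 23.80 A × 6600.0 s = 157100 C.
n(e⁻) = Q/F = 157100 / 96485 = 1.63 mol.

1.63 mol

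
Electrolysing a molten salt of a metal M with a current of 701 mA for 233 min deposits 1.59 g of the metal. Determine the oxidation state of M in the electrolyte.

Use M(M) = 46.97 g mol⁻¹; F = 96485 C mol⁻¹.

+3

Q = I·t = 0.7010 A × 13980 s = 9800 C, so n(e⁻) = 9800/96485 = 0.1016 mol.
n(M) deposited = 1.59 / 46.97 = 0.03385 mol.
Electrons per atom = n(e⁻)/n(M) = 0.1016 / 0.03385 = 3.00 ≈ 3, so the ion is M³⁺.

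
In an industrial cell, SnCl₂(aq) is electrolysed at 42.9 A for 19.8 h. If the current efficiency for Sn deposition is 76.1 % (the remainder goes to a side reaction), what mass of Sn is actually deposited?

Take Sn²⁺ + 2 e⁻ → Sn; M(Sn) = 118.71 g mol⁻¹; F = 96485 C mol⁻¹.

Q = I·t = 42.90 × 71280 = 3058000 C.
n(e⁻) = 3058000/96485 = 31.69 mol; theoretically n(Sn) = 31.69/2 = 15.85 mol, m_theo = 1881 g.
At 76.1 % efficiency, m_actual = 0.761 × 1881 = 1430 g.

1430 g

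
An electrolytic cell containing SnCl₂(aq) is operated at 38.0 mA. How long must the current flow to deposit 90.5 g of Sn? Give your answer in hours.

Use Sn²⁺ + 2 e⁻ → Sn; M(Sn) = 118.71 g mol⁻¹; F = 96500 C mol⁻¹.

n(Sn) = m/M = 90.5 / 118.71 = 0.7624 mol.
Each Sn atom requires 2 electrons, so n(e⁻) = 2 × 0.7624 = 1.525 mol.
Q = n(e⁻)·F = 1.525 × 96500 = 147100 C.
t = Q/I = 147100 / 0.03800 A = 3872000 s = 1080 h.

1080 h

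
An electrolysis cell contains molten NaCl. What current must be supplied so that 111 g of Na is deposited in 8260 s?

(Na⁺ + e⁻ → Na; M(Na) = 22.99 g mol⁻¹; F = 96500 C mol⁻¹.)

56.4 A

n(Na) = 111 / 22.99 = 4.828 mol.
n(e⁻) = 1 × 4.828 = 4.828 mol.
Q = n(e⁻)·F = 4.828 × 96500 = 465900 C.
I = Q/t = 465900 / 8260.0 s = 56.4 A.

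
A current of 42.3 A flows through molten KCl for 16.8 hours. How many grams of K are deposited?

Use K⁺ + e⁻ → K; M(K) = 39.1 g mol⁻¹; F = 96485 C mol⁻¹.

Q = I·t = 42.30 A × 60480 s = 2558000 C.
n(e⁻) = Q/F = 2558000 / 96485 = 26.52 mol.
K⁺ + e⁻ → K, so n(K) = n(e⁻)/1 = 26.52 mol.
m = n·M = 26.52 × 39.1 = 1040 g.

1040 g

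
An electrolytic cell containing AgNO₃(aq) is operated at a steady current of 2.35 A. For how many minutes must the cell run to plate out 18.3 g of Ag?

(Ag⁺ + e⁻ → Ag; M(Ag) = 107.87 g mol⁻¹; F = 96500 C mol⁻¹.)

116 min

n(Ag) = m/M = 18.3 / 107.87 = 0.1696 mol.
Each Ag atom requires 1 electron, so n(e⁻) = 1 × 0.1696 = 0.1696 mol.
Q = n(e⁻)·F = 0.1696 × 96500 = 16370 C.
t = Q/I = 16370 / 2.350 A = 6966 s = 116 min.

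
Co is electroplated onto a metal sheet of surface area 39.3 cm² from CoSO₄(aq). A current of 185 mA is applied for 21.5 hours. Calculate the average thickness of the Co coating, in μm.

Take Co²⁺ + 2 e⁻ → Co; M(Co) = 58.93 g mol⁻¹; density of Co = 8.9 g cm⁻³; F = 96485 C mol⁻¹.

125 μm

Q = I·t = 0.1850 × 77400 = 14320 C; n(e⁻) = 0.1484 mol.
n(Co) = n(e⁻)/2 = 0.07420 mol, so m = 0.07420 × 58.93 = 4.373 g.
Volume = m/ρ = 4.373 / 8.9 = 0.4913 cm³.
Thickness = V/A = 0.4913 / 39.3 = 0.0125 cm = 125 μm.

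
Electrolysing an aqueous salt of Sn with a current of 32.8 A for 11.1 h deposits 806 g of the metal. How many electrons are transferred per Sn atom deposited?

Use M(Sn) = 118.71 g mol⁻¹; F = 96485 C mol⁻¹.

2

Q = I·t = 32.80 A × 39960 s = 1311000 C, so n(e⁻) = 1311000/96485 = 13.58 mol.
n(Sn) deposited = 806 / 118.71 = 6.790 mol.
Electrons per atom = n(e⁻)/n(Sn) = 13.58 / 6.790 = 2.00 ≈ 2, so the ion is Sn²⁺.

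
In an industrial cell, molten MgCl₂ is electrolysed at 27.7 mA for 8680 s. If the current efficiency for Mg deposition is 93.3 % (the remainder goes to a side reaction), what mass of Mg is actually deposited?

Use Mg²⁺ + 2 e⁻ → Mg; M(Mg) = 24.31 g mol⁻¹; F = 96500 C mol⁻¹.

0.0283 g

Q = I·t = 0.02770 × 8680.0 = 240.4 C.
n(e⁻) = 240.4/96500 = 0.002492 mol; theoretically n(Mg) = 0.002492/2 = 0.001246 mol, m_theo = 0.03028 g.
At 93.3 % efficiency, m_actual = 0.933 × 0.03028 = 0.0283 g.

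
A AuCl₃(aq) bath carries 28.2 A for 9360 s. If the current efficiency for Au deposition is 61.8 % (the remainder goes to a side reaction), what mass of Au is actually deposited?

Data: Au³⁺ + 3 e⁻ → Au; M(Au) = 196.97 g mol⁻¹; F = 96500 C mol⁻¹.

111 g

Q = I·t = 28.20 × 9360.0 = 264000 C.
n(e⁻) = 264000/96500 = 2.735 mol; theoretically n(Au) = 2.735/3 = 0.9118 mol, m_theo = 179.6 g.
At 61.8 % efficiency, m_actual = 0.618 × 179.6 = 111 g.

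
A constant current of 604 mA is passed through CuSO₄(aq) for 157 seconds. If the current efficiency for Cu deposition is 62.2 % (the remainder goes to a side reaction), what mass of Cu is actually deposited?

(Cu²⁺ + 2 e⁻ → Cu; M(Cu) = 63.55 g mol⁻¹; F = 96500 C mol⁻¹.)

Q = I·t = 0.6040 × 157.00 = 94.83 C.
n(e⁻) = 94.83/96500 = 0.0009827 mol; theoretically n(Cu) = 0.0009827/2 = 0.0004913 mol, m_theo = 0.03122 g.
At 62.2 % efficiency, m_actual = 0.622 × 0.03122 = 0.0194 g.

0.0194 g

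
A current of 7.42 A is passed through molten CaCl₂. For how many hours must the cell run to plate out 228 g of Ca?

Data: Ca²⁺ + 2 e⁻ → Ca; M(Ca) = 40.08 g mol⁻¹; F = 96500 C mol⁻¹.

41.1 h

n(Ca) = m/M = 228 / 40.08 = 5.689 mol.
Each Ca atom requires 2 electrons, so n(e⁻) = 2 × 5.689 = 11.38 mol.
Q = n(e⁻)·F = 11.38 × 96500 = 1098000 C.
t = Q/I = 1098000 / 7.420 A = 148000 s = 41.1 h.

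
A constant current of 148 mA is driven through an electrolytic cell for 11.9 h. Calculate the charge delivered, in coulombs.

Q = I·t = 0.1480 A × 42840 s = 6340 C.

6340 C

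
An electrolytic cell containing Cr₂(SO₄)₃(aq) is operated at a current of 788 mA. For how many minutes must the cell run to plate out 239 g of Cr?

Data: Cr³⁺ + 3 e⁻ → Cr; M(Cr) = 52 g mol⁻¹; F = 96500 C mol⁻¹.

28100 min

n(Cr) = m/M = 239 / 52 = 4.596 mol.
Each Cr atom requires 3 electrons, so n(e⁻) = 3 × 4.596 = 13.79 mol.
Q = n(e⁻)·F = 13.79 × 96500 = 1331000 C.
t = Q/I = 1331000 / 0.7880 A = 1689000 s = 28100 min.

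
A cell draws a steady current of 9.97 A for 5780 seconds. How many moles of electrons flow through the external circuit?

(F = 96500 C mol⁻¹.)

Q = I·t = 9.970 A × 5780.0 s = 57630 C.
n(e⁻) = Q/F = 57630 / 96500 = 0.597 mol.

0.597 mol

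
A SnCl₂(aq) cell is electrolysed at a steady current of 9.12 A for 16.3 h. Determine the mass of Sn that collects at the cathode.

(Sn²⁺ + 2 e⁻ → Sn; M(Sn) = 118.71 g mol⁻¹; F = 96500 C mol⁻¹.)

Q = I·t = 9.120 A × 58680 s = 535200 C.
n(e⁻) = Q/F = 535200 / 96500 = 5.546 mol.
Sn²⁺ + 2 e⁻ → Sn, so n(Sn) = n(e⁻)/2 = 2.773 mol.
m = n·M = 2.773 × 118.71 = 329 g.

329 g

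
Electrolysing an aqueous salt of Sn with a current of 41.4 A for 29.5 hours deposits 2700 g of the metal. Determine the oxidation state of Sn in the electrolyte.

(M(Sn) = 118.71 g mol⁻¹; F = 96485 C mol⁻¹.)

+2

Q = I·t = 41.40 A × 106200 s = 4397000 C, so n(e⁻) = 4397000/96485 = 45.57 mol.
n(Sn) deposited = 2700 / 118.71 = 22.74 mol.
Electrons per atom = n(e⁻)/n(Sn) = 45.57 / 22.74 = 2.00 ≈ 2, so the ion is Sn²⁺.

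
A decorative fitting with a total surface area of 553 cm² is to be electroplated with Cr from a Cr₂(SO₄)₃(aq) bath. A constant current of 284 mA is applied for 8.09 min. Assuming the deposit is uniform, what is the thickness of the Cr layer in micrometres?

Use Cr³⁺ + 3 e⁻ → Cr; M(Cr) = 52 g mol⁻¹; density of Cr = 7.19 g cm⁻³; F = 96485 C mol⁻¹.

0.0623 μm

Q = I·t = 0.2840 × 485.40 = 137.9 C; n(e⁻) = 0.001429 mol.
n(Cr) = n(e⁻)/3 = 0.0004763 mol, so m = 0.0004763 × 52 = 0.02477 g.
Volume = m/ρ = 0.02477 / 7.19 = 0.003444 cm³.
Thickness = V/A = 0.003444 / 553 = 6.23 × 10⁻⁶ cm = 0.0623 μm.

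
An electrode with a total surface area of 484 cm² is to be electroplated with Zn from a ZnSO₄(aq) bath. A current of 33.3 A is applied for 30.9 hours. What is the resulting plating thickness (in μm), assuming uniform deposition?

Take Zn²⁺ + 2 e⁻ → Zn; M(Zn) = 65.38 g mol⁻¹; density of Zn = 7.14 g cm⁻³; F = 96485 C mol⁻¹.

3630 μm

Q = I·t = 33.30 × 111240 = 3704000 C; n(e⁻) = 38.39 mol.
n(Zn) = n(e⁻)/2 = 19.20 mol, so m = 19.20 × 65.38 = 1255 g.
Volume = m/ρ = 1255 / 7.14 = 175.8 cm³.
Thickness = V/A = 175.8 / 484 = 0.363 cm = 3630 μm.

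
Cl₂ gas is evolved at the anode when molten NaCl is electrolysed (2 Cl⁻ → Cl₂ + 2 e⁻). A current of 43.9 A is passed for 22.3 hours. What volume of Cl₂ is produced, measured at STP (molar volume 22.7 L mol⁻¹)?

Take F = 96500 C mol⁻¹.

415 L

Q = I·t = 43.90 A × 80280 s = 3524000 C.
n(e⁻) = Q/F = 3524000 / 96500 = 36.52 mol.
2 electrons are transferred per Cl₂ molecule, so n(Cl₂) = 36.52 / 2 = 18.26 mol.
V = n × V_m = 18.26 × 22.7 = 415 L.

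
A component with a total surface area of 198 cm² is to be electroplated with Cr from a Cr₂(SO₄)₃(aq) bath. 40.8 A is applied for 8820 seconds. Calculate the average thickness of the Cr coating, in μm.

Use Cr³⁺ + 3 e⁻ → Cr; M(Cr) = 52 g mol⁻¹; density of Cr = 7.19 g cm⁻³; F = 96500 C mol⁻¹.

Q = I·t = 40.80 × 8820.0 = 359900 C; n(e⁻) = 3.729 mol.
n(Cr) = n(e⁻)/3 = 1.243 mol, so m = 1.243 × 52 = 64.64 g.
Volume = m/ρ = 64.64 / 7.19 = 8.990 cm³.
Thickness = V/A = 8.990 / 198 = 0.0454 cm = 454 μm.

454 μm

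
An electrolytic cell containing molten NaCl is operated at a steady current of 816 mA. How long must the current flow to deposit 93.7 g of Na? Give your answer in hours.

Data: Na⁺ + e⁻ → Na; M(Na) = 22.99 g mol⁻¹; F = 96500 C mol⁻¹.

n(Na) = m/M = 93.7 / 22.99 = 4.076 mol.
Each Na atom requires 1 electron, so n(e⁻) = 1 × 4.076 = 4.076 mol.
Q = n(e⁻)·F = 4.076 × 96500 = 393300 C.
t = Q/I = 393300 / 0.8160 A = 482000 s = 134 h.

134 h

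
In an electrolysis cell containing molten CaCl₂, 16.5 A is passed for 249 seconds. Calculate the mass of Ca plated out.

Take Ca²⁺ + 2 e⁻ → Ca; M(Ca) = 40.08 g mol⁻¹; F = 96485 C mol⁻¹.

0.853 g

Q = I·t = 16.50 A × 249.00 s = 4108 C.
n(e⁻) = Q/F = 4108 / 96485 = 0.04258 mol.
Ca²⁺ + 2 e⁻ → Ca, so n(Ca) = n(e⁻)/2 = 0.02129 mol.
m = n·M = 0.02129 × 40.08 = 0.853 g.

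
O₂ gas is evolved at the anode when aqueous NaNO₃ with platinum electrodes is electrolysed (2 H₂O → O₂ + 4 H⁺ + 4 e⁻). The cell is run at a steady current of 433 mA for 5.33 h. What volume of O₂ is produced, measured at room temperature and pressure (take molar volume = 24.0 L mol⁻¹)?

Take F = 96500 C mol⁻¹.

0.517 L

Q = I·t = 0.4330 A × 19188 s = 8308 C.
n(e⁻) = Q/F = 8308 / 96500 = 0.08610 mol.
4 electrons are transferred per O₂ molecule, so n(O₂) = 0.08610 / 4 = 0.02152 mol.
V = n × V_m = 0.02152 × 24.0 = 0.517 L.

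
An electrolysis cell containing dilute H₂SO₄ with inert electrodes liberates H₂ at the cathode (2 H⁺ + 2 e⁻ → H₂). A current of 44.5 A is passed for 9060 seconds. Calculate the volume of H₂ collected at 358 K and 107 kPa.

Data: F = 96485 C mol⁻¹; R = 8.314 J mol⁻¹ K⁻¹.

58.1 L

Q = I·t = 44.50 A × 9060.0 s = 403200 C.
n(e⁻) = Q/F = 403200 / 96485 = 4.179 mol.
2 electrons are transferred per H₂ molecule, so n(H₂) = 4.179 / 2 = 2.089 mol.
V = nRT/P = (2.089 × 8.314 × 358) / (107 × 10³ Pa) = 0.0581 m³ = 58.1 L.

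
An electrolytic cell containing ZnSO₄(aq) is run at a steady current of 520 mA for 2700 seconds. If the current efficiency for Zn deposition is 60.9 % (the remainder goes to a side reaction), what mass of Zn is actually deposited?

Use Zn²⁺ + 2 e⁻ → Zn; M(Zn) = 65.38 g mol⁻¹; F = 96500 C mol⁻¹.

0.290 g

Q = I·t = 0.5200 × 2700.0 = 1404 C.
n(e⁻) = 1404/96500 = 0.01455 mol; theoretically n(Zn) = 0.01455/2 = 0.007275 mol, m_theo = 0.4756 g.
At 60.9 % efficiency, m_actual = 0.609 × 0.4756 = 0.290 g.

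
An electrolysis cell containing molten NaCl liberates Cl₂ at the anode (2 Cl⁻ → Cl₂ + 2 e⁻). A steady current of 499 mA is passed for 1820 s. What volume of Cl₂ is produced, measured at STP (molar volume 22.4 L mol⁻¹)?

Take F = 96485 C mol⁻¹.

Q = I·t = 0.4990 A × 1820.0 s = 908.2 C.
n(e⁻) = Q/F = 908.2 / 96485 = 0.009413 mol.
2 electrons are transferred per Cl₂ molecule, so n(Cl₂) = 0.009413 / 2 = 0.004706 mol.
V = n × V_m = 0.004706 × 22.4 = 0.105 L.

0.105 L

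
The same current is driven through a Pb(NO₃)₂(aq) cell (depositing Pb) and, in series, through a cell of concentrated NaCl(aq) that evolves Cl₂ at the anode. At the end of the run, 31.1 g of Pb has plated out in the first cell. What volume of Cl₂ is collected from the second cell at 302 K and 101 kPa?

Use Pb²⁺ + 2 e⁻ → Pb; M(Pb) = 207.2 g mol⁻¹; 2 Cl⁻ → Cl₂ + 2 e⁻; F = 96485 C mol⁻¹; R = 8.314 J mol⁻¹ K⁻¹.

3.73 L

n(Pb) = 31.1 / 207.2 = 0.1501 mol, so n(e⁻) = 2 × 0.1501 = 0.3002 mol.
The cells are in series, so the same 0.3002 mol of electrons passes through the second cell.
2 Cl⁻ → Cl₂ + 2 e⁻ — 2 mol e⁻ per mol Cl₂, so n(Cl₂) = 0.3002/2 = 0.1501 mol.
V = nRT/P = (0.1501 × 8.314 × 302) / (101 × 10³) = 0.00373 m³ = 3.73 L.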